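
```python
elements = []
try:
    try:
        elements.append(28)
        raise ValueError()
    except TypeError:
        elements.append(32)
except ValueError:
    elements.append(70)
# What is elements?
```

Step-by-step execution trace:
1. Inner try: `elements.append(28)` → elements = [28].
2. `raise ValueError()` raises ValueError.
3. Inner `except TypeError` does not match ValueError; exception propagates to outer try.
4. Outer `except ValueError` matches → `elements.append(70)` → elements = [28, 70].
Result: [28, 70]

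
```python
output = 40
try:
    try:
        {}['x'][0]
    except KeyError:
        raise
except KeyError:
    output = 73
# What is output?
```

Step-by-step execution trace:
1. Inner try: `{}['x'][0]` raises KeyError.
2. Inner `except KeyError` matches; bare `raise` re-raises the same KeyError.
3. Outer `except KeyError` matches → output = 73.
Result: 73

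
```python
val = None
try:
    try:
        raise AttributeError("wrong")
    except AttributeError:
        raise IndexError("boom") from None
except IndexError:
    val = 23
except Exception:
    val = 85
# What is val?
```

Step-by-step execution trace:
1. Inner try raises AttributeError; inner `except AttributeError` catches it.
2. `raise IndexError(...) from None` raises IndexError (from None suppresses __context__, but the active exception is still IndexError).
3. Outer `except IndexError` matches → val = 23.
4. `except Exception` is not reached.
Result: 23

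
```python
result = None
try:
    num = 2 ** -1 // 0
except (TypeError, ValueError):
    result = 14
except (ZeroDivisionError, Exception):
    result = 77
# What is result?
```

Step-by-step execution trace:
1. `num = 2 ** -1 // 0` raises ZeroDivisionError.
2. `except (TypeError, ValueError)` does not match ZeroDivisionError; skipped.
3. `except (ZeroDivisionError, Exception)` matches (ZeroDivisionError is in the tuple) → result = 77.
Result: 77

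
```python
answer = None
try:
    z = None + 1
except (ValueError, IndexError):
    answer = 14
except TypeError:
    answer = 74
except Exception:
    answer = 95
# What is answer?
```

Step-by-step execution trace:
1. `z = None + 1` raises TypeError.
2. `except (ValueError, IndexError)` does not match TypeError; skipped.
3. `except TypeError` matches (exact type match) → answer = 74.
4. `except Exception` is not reached.
Result: 74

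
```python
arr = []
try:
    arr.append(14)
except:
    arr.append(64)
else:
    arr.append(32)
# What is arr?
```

Step-by-step execution trace:
1. try: `arr.append(14)` → arr = [14]. No exception raised.
2. `except` is skipped.
3. `else` runs (try completed without exception): `arr.append(32)` → arr = [14, 32].
Result: [14, 32]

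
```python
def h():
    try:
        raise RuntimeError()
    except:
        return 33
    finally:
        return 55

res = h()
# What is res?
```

Step-by-step execution trace:
1. `h()` enters try: `raise RuntimeError()` raises RuntimeError.
2. bare `except` matches → `return 33` sets pending return value 33.
3. Before returning, `finally: return 55` runs and overrides the pending return.
4. h() returns 55 → res = 55.
Result: 55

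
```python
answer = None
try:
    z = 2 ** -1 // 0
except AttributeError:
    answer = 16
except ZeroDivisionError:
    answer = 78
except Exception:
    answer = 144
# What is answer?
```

Step-by-step execution trace:
1. `z = 2 ** -1 // 0` raises ZeroDivisionError.
2. `except AttributeError` does not match ZeroDivisionError; skipped.
3. `except ZeroDivisionError` matches → answer = 78.
4. Remaining except clauses are skipped.
Result: 78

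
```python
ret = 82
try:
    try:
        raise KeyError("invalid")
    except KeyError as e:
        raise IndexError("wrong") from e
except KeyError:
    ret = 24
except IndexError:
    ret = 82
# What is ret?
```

Step-by-step execution trace:
1. Inner try raises KeyError; inner `except KeyError as e` catches it.
2. `raise IndexError(...) from e` raises IndexError (KeyError is attached as __cause__, but only IndexError is active).
3. Outer `except KeyError` does not match IndexError; skipped.
4. Outer `except IndexError` matches → ret = 82.
Result: 82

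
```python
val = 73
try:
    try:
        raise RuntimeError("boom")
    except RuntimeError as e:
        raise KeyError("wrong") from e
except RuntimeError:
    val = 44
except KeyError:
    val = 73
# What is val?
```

Step-by-step execution trace:
1. Inner try raises RuntimeError; inner `except RuntimeError as e` catches it.
2. `raise KeyError(...) from e` raises KeyError (RuntimeError is attached as __cause__, but only KeyError is active).
3. Outer `except RuntimeError` does not match KeyError; skipped.
4. Outer `except KeyError` matches → val = 73.
Result: 73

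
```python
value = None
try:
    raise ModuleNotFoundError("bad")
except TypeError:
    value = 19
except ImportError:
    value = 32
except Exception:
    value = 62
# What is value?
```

Step-by-step execution trace:
1. `raise ModuleNotFoundError(...)` raises ModuleNotFoundError.
2. `except TypeError` does not match (ModuleNotFoundError is not a subclass of TypeError); skipped.
3. `except ImportError` matches (ModuleNotFoundError is a subclass of ImportError) → value = 32.
4. `except Exception` is not reached.
Result: 32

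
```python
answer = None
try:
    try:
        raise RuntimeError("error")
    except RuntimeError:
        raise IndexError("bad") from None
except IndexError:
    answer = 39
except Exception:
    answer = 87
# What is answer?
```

Step-by-step execution trace:
1. Inner try raises RuntimeError; inner `except RuntimeError` catches it.
2. `raise IndexError(...) from None` raises IndexError (from None suppresses __context__, but the active exception is still IndexError).
3. Outer `except IndexError` matches → answer = 39.
4. `except Exception` is not reached.
Result: 39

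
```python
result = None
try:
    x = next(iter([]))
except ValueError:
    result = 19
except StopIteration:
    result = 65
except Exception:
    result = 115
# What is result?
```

Step-by-step execution trace:
1. `x = next(iter([]))` raises StopIteration.
2. `except ValueError` does not match StopIteration; skipped.
3. `except StopIteration` matches → result = 65.
4. Remaining except clauses are skipped.
Result: 65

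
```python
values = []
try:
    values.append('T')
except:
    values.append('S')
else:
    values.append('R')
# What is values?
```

Step-by-step execution trace:
1. try: `values.append('T')` → values = ['T']. No exception raised.
2. `except` is skipped.
3. `else` runs (try completed without exception): `values.append('R')` → values = ['T', 'R'].
Result: ['T', 'R']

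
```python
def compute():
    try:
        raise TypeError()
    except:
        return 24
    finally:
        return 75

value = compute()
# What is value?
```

Step-by-step execution trace:
1. `compute()` enters try: `raise TypeError()` raises TypeError.
2. bare `except` matches → `return 24` sets pending return value 24.
3. Before returning, `finally: return 75` runs and overrides the pending return.
4. compute() returns 75 → value = 75.
Result: 75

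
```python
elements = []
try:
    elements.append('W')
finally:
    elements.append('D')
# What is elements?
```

Step-by-step execution trace:
1. try: `elements.append('W')` → elements = ['W'].
2. The try body completes without raising.
3. finally always runs: `elements.append('D')` → elements = ['W', 'D'].
Result: ['W', 'D']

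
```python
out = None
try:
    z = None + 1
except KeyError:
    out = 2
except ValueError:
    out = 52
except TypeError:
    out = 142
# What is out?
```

Step-by-step execution trace:
1. `z = None + 1` raises TypeError.
2. `except KeyError` does not match TypeError; skipped.
3. `except ValueError` does not match TypeError; skipped.
4. `except TypeError` matches → out = 142.
Result: 142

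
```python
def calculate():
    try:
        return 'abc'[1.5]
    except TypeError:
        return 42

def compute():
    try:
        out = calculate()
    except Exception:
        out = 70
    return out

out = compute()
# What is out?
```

Step-by-step execution trace:
1. `compute()` calls `calculate()`.
2. In calculate: `'abc'[1.5]` raises TypeError; `except TypeError` catches it → returns 42.
3. In compute: `out = calculate()` → out = 42. No exception reaches compute.
4. `except Exception` is skipped; compute returns 42.
5. out = 42.
Result: 42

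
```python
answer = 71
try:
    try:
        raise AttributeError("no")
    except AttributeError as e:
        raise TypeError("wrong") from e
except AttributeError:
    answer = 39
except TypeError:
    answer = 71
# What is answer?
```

Step-by-step execution trace:
1. Inner try raises AttributeError; inner `except AttributeError as e` catches it.
2. `raise TypeError(...) from e` raises TypeError (AttributeError is attached as __cause__, but only TypeError is active).
3. Outer `except AttributeError` does not match TypeError; skipped.
4. Outer `except TypeError` matches → answer = 71.
Result: 71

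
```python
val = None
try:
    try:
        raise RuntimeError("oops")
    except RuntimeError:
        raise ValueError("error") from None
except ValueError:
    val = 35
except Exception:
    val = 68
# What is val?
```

Step-by-step execution trace:
1. Inner try raises RuntimeError; inner `except RuntimeError` catches it.
2. `raise ValueError(...) from None` raises ValueError (from None suppresses __context__, but the active exception is still ValueError).
3. Outer `except ValueError` matches → val = 35.
4. `except Exception` is not reached.
Result: 35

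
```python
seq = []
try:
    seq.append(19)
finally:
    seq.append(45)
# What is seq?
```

Step-by-step execution trace:
1. try: `seq.append(19)` → seq = [19].
2. The try body completes without raising.
3. finally always runs: `seq.append(45)` → seq = [19, 45].
Result: [19, 45]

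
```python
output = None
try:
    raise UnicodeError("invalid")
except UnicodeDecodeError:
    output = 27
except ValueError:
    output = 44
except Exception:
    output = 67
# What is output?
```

Step-by-step execution trace:
1. `raise UnicodeError(...)` raises UnicodeError.
2. `except UnicodeDecodeError` does not match (UnicodeError is not a subclass of UnicodeDecodeError); skipped.
3. `except ValueError` matches (UnicodeError is a subclass of ValueError) → output = 44.
4. `except Exception` is not reached.
Result: 44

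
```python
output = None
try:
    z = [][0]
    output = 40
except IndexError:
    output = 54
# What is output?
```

Step-by-step execution trace:
1. `z = [][0]` raises IndexError.
2. `output = 40` is not reached.
3. `except IndexError` matches → output = 54.
Result: 54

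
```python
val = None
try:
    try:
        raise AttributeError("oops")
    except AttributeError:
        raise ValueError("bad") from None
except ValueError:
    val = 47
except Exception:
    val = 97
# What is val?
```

Step-by-step execution trace:
1. Inner try raises AttributeError; inner `except AttributeError` catches it.
2. `raise ValueError(...) from None` raises ValueError (from None suppresses __context__, but the active exception is still ValueError).
3. Outer `except ValueError` matches → val = 47.
4. `except Exception` is not reached.
Result: 47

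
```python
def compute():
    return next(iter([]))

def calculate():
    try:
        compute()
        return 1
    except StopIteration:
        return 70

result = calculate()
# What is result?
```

Step-by-step execution trace:
1. `calculate()` calls `compute()`.
2. `compute()` evaluates `next(iter([]))`, which raises StopIteration; it propagates to the caller.
3. `return 1` is not reached.
4. `except StopIteration` in calculate matches → returns 70.
5. result = 70.
Result: 70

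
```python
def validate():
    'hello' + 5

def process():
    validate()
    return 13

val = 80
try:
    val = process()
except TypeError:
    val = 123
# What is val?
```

Step-by-step execution trace:
1. val starts at 80.
2. try: `process()` calls `validate()`.
3. `validate()` evaluates `'hello' + 5`, which raises TypeError; it propagates through process (uncaught).
4. `return 13` in process is not reached; the assignment to val does not complete.
5. `except TypeError` matches → val = 123.
Result: 123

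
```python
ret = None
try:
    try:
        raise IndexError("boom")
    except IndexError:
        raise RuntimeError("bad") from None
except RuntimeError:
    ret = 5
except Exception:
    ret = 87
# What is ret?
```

Step-by-step execution trace:
1. Inner try raises IndexError; inner `except IndexError` catches it.
2. `raise RuntimeError(...) from None` raises RuntimeError (from None suppresses __context__, but the active exception is still RuntimeError).
3. Outer `except RuntimeError` matches → ret = 5.
4. `except Exception` is not reached.
Result: 5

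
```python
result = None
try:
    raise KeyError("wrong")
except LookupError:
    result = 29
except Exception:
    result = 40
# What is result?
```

Step-by-step execution trace:
1. `raise KeyError(...)` raises KeyError.
2. `except LookupError` matches (KeyError is a subclass of LookupError) → result = 29.
3. `except Exception` is not reached.
Result: 29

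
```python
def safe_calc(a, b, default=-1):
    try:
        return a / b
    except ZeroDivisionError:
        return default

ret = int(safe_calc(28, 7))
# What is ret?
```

Step-by-step execution trace:
1. `safe_calc(28, 7)` enters try: `return 28 / 7` → returns 4.0. No exception raised.
2. `except ZeroDivisionError` is skipped.
3. `int(4.0)` → 4 → ret = 4.
Result: 4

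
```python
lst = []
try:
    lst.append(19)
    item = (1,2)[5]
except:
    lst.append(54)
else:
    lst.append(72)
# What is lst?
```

Step-by-step execution trace:
1. try: `lst.append(19)` → lst = [19].
2. `item = (1,2)[5]` raises IndexError.
3. bare `except` matches → `lst.append(54)` → lst = [19, 54].
4. `else` is skipped (an exception was raised).
Result: [19, 54]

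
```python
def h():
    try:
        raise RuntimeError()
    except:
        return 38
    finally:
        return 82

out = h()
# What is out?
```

Step-by-step execution trace:
1. `h()` enters try: `raise RuntimeError()` raises RuntimeError.
2. bare `except` matches → `return 38` sets pending return value 38.
3. Before returning, `finally: return 82` runs and overrides the pending return.
4. h() returns 82 → out = 82.
Result: 82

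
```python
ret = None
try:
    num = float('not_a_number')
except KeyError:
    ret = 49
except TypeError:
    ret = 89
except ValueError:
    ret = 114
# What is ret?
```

Step-by-step execution trace:
1. `num = float('not_a_number')` raises ValueError.
2. `except KeyError` does not match ValueError; skipped.
3. `except TypeError` does not match ValueError; skipped.
4. `except ValueError` matches → ret = 114.
Result: 114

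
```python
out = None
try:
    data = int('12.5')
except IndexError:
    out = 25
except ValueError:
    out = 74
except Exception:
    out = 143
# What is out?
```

Step-by-step execution trace:
1. `data = int('12.5')` raises ValueError.
2. `except IndexError` does not match ValueError; skipped.
3. `except ValueError` matches → out = 74.
4. Remaining except clauses are skipped.
Result: 74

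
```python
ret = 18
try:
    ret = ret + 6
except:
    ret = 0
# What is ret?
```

Step-by-step execution trace:
1. ret starts at 18.
2. try: `ret = ret + 6` → ret = 24. No exception raised.
3. `except` is skipped.
Result: 24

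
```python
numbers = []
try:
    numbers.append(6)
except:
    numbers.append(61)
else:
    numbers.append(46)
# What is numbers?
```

Step-by-step execution trace:
1. try: `numbers.append(6)` → numbers = [6]. No exception raised.
2. `except` is skipped.
3. `else` runs (try completed without exception): `numbers.append(46)` → numbers = [6, 46].
Result: [6, 46]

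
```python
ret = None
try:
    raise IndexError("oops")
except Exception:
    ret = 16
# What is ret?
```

Step-by-step execution trace:
1. `raise IndexError(...)` raises IndexError.
2. `except Exception` matches (IndexError is a subclass of Exception) → ret = 16.
Result: 16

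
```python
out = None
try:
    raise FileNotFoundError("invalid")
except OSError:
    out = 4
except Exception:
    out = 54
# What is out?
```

Step-by-step execution trace:
1. `raise FileNotFoundError(...)` raises FileNotFoundError.
2. `except OSError` matches (FileNotFoundError is a subclass of OSError) → out = 4.
3. `except Exception` is not reached.
Result: 4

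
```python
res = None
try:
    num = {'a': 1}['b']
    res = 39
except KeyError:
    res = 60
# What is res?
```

Step-by-step execution trace:
1. `num = {'a': 1}['b']` raises KeyError.
2. `res = 39` is not reached.
3. `except KeyError` matches → res = 60.
Result: 60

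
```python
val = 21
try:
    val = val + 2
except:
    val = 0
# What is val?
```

Step-by-step execution trace:
1. val starts at 21.
2. try: `val = val + 2` → val = 23. No exception raised.
3. `except` is skipped.
Result: 23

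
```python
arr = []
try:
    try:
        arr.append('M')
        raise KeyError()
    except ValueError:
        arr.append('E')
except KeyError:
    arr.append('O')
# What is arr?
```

Step-by-step execution trace:
1. Inner try: `arr.append('M')` → arr = ['M'].
2. `raise KeyError()` raises KeyError.
3. Inner `except ValueError` does not match KeyError; exception propagates to outer try.
4. Outer `except KeyError` matches → `arr.append('O')` → arr = ['M', 'O'].
Result: ['M', 'O']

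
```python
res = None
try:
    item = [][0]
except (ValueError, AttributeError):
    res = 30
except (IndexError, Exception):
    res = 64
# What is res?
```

Step-by-step execution trace:
1. `item = [][0]` raises IndexError.
2. `except (ValueError, AttributeError)` does not match IndexError; skipped.
3. `except (IndexError, Exception)` matches (IndexError is in the tuple) → res = 64.
Result: 64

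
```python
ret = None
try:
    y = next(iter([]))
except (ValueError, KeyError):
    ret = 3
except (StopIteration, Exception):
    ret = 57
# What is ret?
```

Step-by-step execution trace:
1. `y = next(iter([]))` raises StopIteration.
2. `except (ValueError, KeyError)` does not match StopIteration; skipped.
3. `except (StopIteration, Exception)` matches (StopIteration is in the tuple) → ret = 57.
Result: 57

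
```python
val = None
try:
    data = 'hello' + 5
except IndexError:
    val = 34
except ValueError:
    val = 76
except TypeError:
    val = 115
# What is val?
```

Step-by-step execution trace:
1. `data = 'hello' + 5` raises TypeError.
2. `except IndexError` does not match TypeError; skipped.
3. `except ValueError` does not match TypeError; skipped.
4. `except TypeError` matches → val = 115.
Result: 115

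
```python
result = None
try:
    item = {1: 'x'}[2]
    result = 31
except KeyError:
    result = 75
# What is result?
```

Step-by-step execution trace:
1. `item = {1: 'x'}[2]` raises KeyError.
2. `result = 31` is not reached.
3. `except KeyError` matches → result = 75.
Result: 75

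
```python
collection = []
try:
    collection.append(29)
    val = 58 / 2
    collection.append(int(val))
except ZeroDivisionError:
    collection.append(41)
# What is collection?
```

Step-by-step execution trace:
1. try: `collection.append(29)` → collection = [29].
2. `val = 58 / 2` → val = 29.0. No exception raised.
3. `collection.append(int(val))` → collection = [29, 29].
4. `except ZeroDivisionError` is skipped (no exception was raised).
Result: [29, 29]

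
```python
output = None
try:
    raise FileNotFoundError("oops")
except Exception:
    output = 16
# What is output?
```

Step-by-step execution trace:
1. `raise FileNotFoundError(...)` raises FileNotFoundError.
2. `except Exception` matches (FileNotFoundError is a subclass of Exception) → output = 16.
Result: 16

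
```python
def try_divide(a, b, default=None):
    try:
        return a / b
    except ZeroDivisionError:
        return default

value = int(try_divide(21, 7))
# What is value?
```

Step-by-step execution trace:
1. `try_divide(21, 7)` enters try: `return 21 / 7` → returns 3.0. No exception raised.
2. `except ZeroDivisionError` is skipped.
3. `int(3.0)` → 3 → value = 3.
Result: 3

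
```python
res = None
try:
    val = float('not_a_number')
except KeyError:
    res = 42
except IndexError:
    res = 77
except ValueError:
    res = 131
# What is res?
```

Step-by-step execution trace:
1. `val = float('not_a_number')` raises ValueError.
2. `except KeyError` does not match ValueError; skipped.
3. `except IndexError` does not match ValueError; skipped.
4. `except ValueError` matches → res = 131.
Result: 131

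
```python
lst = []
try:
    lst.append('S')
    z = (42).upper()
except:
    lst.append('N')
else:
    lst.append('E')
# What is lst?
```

Step-by-step execution trace:
1. try: `lst.append('S')` → lst = ['S'].
2. `z = (42).upper()` raises AttributeError.
3. bare `except` matches → `lst.append('N')` → lst = ['S', 'N'].
4. `else` is skipped (an exception was raised).
Result: ['S', 'N']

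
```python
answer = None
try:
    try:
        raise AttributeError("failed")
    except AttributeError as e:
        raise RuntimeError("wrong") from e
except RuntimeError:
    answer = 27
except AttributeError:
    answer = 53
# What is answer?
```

Step-by-step execution trace:
1. Inner try raises AttributeError; inner `except AttributeError as e` catches it.
2. `raise RuntimeError(...) from e` raises RuntimeError (AttributeError is attached as __cause__, but only RuntimeError is active).
3. Outer `except RuntimeError` matches → answer = 27.
4. `except AttributeError` is not reached.
Result: 27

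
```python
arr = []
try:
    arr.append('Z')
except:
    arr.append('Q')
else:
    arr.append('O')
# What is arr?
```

Step-by-step execution trace:
1. try: `arr.append('Z')` → arr = ['Z']. No exception raised.
2. `except` is skipped.
3. `else` runs (try completed without exception): `arr.append('O')` → arr = ['Z', 'O'].
Result: ['Z', 'O']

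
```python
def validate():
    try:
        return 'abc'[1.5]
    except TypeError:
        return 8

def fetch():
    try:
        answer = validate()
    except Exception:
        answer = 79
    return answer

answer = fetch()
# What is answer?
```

Step-by-step execution trace:
1. `fetch()` calls `validate()`.
2. In validate: `'abc'[1.5]` raises TypeError; `except TypeError` catches it → returns 8.
3. In fetch: `answer = validate()` → answer = 8. No exception reaches fetch.
4. `except Exception` is skipped; fetch returns 8.
5. answer = 8.
Result: 8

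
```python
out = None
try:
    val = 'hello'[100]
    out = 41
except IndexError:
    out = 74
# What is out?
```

Step-by-step execution trace:
1. `val = 'hello'[100]` raises IndexError.
2. `out = 41` is not reached.
3. `except IndexError` matches → out = 74.
Result: 74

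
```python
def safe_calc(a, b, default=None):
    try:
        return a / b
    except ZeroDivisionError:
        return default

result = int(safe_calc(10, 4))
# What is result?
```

Step-by-step execution trace:
1. `safe_calc(10, 4)` enters try: `return 10 / 4` → returns 2.5. No exception raised.
2. `except ZeroDivisionError` is skipped.
3. `int(2.5)` → 2 → result = 2.
Result: 2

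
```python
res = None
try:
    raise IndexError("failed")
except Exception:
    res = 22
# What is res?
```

Step-by-step execution trace:
1. `raise IndexError(...)` raises IndexError.
2. `except Exception` matches (IndexError is a subclass of Exception) → res = 22.
Result: 22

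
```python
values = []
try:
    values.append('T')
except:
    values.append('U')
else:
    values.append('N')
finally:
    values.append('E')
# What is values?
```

Step-by-step execution trace:
1. try: `values.append('T')` → values = ['T']. No exception raised.
2. `except` is skipped.
3. `else` runs: `values.append('N')` → values = ['T', 'N'].
4. `finally` always runs: `values.append('E')` → values = ['T', 'N', 'E'].
Result: ['T', 'N', 'E']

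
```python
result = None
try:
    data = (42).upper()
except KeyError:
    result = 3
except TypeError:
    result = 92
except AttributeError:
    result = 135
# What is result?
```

Step-by-step execution trace:
1. `data = (42).upper()` raises AttributeError.
2. `except KeyError` does not match AttributeError; skipped.
3. `except TypeError` does not match AttributeError; skipped.
4. `except AttributeError` matches → result = 135.
Result: 135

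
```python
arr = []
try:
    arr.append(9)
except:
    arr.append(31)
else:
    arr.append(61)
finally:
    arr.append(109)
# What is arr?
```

Step-by-step execution trace:
1. try: `arr.append(9)` → arr = [9]. No exception raised.
2. `except` is skipped.
3. `else` runs: `arr.append(61)` → arr = [9, 61].
4. `finally` always runs: `arr.append(109)` → arr = [9, 61, 109].
Result: [9, 61, 109]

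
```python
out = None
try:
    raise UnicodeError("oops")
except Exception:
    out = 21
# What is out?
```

Step-by-step execution trace:
1. `raise UnicodeError(...)` raises UnicodeError.
2. `except Exception` matches (UnicodeError is a subclass of Exception) → out = 21.
Result: 21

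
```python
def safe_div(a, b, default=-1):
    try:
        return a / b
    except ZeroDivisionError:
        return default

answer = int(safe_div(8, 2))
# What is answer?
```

Step-by-step execution trace:
1. `safe_div(8, 2)` enters try: `return 8 / 2` → returns 4.0. No exception raised.
2. `except ZeroDivisionError` is skipped.
3. `int(4.0)` → 4 → answer = 4.
Result: 4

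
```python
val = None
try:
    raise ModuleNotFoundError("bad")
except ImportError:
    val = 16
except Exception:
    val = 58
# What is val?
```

Step-by-step execution trace:
1. `raise ModuleNotFoundError(...)` raises ModuleNotFoundError.
2. `except ImportError` matches (ModuleNotFoundError is a subclass of ImportError) → val = 16.
3. `except Exception` is not reached.
Result: 16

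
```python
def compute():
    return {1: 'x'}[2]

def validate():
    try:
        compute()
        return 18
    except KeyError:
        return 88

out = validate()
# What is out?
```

Step-by-step execution trace:
1. `validate()` calls `compute()`.
2. `compute()` evaluates `{1: 'x'}[2]`, which raises KeyError; it propagates to the caller.
3. `return 18` is not reached.
4. `except KeyError` in validate matches → returns 88.
5. out = 88.
Result: 88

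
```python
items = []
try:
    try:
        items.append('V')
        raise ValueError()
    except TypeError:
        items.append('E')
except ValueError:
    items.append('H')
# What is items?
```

Step-by-step execution trace:
1. Inner try: `items.append('V')` → items = ['V'].
2. `raise ValueError()` raises ValueError.
3. Inner `except TypeError` does not match ValueError; exception propagates to outer try.
4. Outer `except ValueError` matches → `items.append('H')` → items = ['V', 'H'].
Result: ['V', 'H']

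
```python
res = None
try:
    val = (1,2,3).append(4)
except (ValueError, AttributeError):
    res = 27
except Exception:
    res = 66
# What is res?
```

Step-by-step execution trace:
1. `val = (1,2,3).append(4)` raises AttributeError.
2. `except (ValueError, AttributeError)` matches (AttributeError is in the tuple) → res = 27.
3. `except Exception` is not reached.
Result: 27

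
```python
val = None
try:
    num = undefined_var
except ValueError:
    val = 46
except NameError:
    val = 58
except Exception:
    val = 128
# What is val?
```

Step-by-step execution trace:
1. `num = undefined_var` raises NameError.
2. `except ValueError` does not match NameError; skipped.
3. `except NameError` matches → val = 58.
4. Remaining except clauses are skipped.
Result: 58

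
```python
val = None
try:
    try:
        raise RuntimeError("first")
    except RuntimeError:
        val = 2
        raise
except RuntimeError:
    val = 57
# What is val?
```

Step-by-step execution trace:
1. Inner try: `raise RuntimeError("first")` raises RuntimeError.
2. Inner `except RuntimeError` matches → val = 2.
3. bare `raise` re-raises the same RuntimeError.
4. Outer `except RuntimeError` matches → val = 57.
Result: 57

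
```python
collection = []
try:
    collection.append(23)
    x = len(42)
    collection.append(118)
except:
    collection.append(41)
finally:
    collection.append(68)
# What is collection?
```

Step-by-step execution trace:
1. try: `collection.append(23)` → collection = [23].
2. `x = len(42)` raises TypeError; `collection.append(118)` is not reached.
3. bare `except` matches → `collection.append(41)` → collection = [23, 41].
4. finally always runs: `collection.append(68)` → collection = [23, 41, 68].
Result: [23, 41, 68]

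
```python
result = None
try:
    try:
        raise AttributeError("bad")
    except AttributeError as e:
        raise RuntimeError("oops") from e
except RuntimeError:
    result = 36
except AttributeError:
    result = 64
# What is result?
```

Step-by-step execution trace:
1. Inner try raises AttributeError; inner `except AttributeError as e` catches it.
2. `raise RuntimeError(...) from e` raises RuntimeError (AttributeError is attached as __cause__, but only RuntimeError is active).
3. Outer `except RuntimeError` matches → result = 36.
4. `except AttributeError` is not reached.
Result: 36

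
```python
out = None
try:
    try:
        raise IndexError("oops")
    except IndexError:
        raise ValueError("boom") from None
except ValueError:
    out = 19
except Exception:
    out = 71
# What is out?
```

Step-by-step execution trace:
1. Inner try raises IndexError; inner `except IndexError` catches it.
2. `raise ValueError(...) from None` raises ValueError (from None suppresses __context__, but the active exception is still ValueError).
3. Outer `except ValueError` matches → out = 19.
4. `except Exception` is not reached.
Result: 19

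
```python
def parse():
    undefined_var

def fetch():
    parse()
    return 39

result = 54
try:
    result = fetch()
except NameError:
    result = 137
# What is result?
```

Step-by-step execution trace:
1. result starts at 54.
2. try: `fetch()` calls `parse()`.
3. `parse()` evaluates `undefined_var`, which raises NameError; it propagates through fetch (uncaught).
4. `return 39` in fetch is not reached; the assignment to result does not complete.
5. `except NameError` matches → result = 137.
Result: 137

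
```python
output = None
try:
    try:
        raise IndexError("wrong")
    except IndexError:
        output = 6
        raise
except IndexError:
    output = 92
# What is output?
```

Step-by-step execution trace:
1. Inner try: `raise IndexError("wrong")` raises IndexError.
2. Inner `except IndexError` matches → output = 6.
3. bare `raise` re-raises the same IndexError.
4. Outer `except IndexError` matches → output = 92.
Result: 92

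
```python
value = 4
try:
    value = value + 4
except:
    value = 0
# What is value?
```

Step-by-step execution trace:
1. value starts at 4.
2. try: `value = value + 4` → value = 8. No exception raised.
3. `except` is skipped.
Result: 8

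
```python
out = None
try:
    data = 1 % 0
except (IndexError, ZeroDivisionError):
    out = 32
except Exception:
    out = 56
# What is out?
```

Step-by-step execution trace:
1. `data = 1 % 0` raises ZeroDivisionError.
2. `except (IndexError, ZeroDivisionError)` matches (ZeroDivisionError is in the tuple) → out = 32.
3. `except Exception` is not reached.
Result: 32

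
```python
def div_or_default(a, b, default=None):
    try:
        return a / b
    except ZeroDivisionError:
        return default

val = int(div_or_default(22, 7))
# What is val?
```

Step-by-step execution trace:
1. `div_or_default(22, 7)` enters try: `return 22 / 7` → returns 3.142857142857143. No exception raised.
2. `except ZeroDivisionError` is skipped.
3. `int(3.142857142857143)` → 3 → val = 3.
Result: 3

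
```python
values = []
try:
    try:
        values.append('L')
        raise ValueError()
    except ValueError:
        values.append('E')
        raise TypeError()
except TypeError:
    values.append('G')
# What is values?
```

Step-by-step execution trace:
1. Inner try: `values.append('L')` → values = ['L'].
2. `raise ValueError()` raises ValueError.
3. Inner `except ValueError` matches → `values.append('E')` → values = ['L', 'E'].
4. `raise TypeError()` raises TypeError; propagates to outer try.
5. Outer `except TypeError` matches → `values.append('G')` → values = ['L', 'E', 'G'].
Result: ['L', 'E', 'G']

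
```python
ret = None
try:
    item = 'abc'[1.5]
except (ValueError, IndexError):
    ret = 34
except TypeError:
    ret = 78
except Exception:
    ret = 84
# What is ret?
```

Step-by-step execution trace:
1. `item = 'abc'[1.5]` raises TypeError.
2. `except (ValueError, IndexError)` does not match TypeError; skipped.
3. `except TypeError` matches (exact type match) → ret = 78.
4. `except Exception` is not reached.
Result: 78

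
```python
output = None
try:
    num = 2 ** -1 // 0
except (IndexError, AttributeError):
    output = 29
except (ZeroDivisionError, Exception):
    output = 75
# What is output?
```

Step-by-step execution trace:
1. `num = 2 ** -1 // 0` raises ZeroDivisionError.
2. `except (IndexError, AttributeError)` does not match ZeroDivisionError; skipped.
3. `except (ZeroDivisionError, Exception)` matches (ZeroDivisionError is in the tuple) → output = 75.
Result: 75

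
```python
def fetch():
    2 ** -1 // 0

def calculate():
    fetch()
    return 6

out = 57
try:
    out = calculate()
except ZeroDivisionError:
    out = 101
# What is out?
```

Step-by-step execution trace:
1. out starts at 57.
2. try: `calculate()` calls `fetch()`.
3. `fetch()` evaluates `2 ** -1 // 0`, which raises ZeroDivisionError; it propagates through calculate (uncaught).
4. `return 6` in calculate is not reached; the assignment to out does not complete.
5. `except ZeroDivisionError` matches → out = 101.
Result: 101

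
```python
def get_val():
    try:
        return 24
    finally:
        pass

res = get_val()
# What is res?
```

Step-by-step execution trace:
1. `get_val()` enters try: `return 24` sets pending return value 24.
2. Before returning, `finally: pass` runs (no effect).
3. get_val() returns 24 → res = 24.
Result: 24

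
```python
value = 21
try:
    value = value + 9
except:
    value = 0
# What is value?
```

Step-by-step execution trace:
1. value starts at 21.
2. try: `value = value + 9` → value = 30. No exception raised.
3. `except` is skipped.
Result: 30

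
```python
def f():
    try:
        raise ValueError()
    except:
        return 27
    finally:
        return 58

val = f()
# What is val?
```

Step-by-step execution trace:
1. `f()` enters try: `raise ValueError()` raises ValueError.
2. bare `except` matches → `return 27` sets pending return value 27.
3. Before returning, `finally: return 58` runs and overrides the pending return.
4. f() returns 58 → val = 58.
Result: 58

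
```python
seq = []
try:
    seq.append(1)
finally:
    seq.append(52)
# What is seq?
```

Step-by-step execution trace:
1. try: `seq.append(1)` → seq = [1].
2. The try body completes without raising.
3. finally always runs: `seq.append(52)` → seq = [1, 52].
Result: [1, 52]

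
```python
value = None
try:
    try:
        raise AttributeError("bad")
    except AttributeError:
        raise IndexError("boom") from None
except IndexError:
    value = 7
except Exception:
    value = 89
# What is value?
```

Step-by-step execution trace:
1. Inner try raises AttributeError; inner `except AttributeError` catches it.
2. `raise IndexError(...) from None` raises IndexError (from None suppresses __context__, but the active exception is still IndexError).
3. Outer `except IndexError` matches → value = 7.
4. `except Exception` is not reached.
Result: 7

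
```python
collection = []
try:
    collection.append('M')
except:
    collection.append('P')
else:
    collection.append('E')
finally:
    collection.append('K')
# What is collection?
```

Step-by-step execution trace:
1. try: `collection.append('M')` → collection = ['M']. No exception raised.
2. `except` is skipped.
3. `else` runs: `collection.append('E')` → collection = ['M', 'E'].
4. `finally` always runs: `collection.append('K')` → collection = ['M', 'E', 'K'].
Result: ['M', 'E', 'K']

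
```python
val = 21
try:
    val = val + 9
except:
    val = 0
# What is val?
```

Step-by-step execution trace:
1. val starts at 21.
2. try: `val = val + 9` → val = 30. No exception raised.
3. `except` is skipped.
Result: 30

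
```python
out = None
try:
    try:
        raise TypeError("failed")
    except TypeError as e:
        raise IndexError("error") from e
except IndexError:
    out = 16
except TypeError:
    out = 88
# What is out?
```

Step-by-step execution trace:
1. Inner try raises TypeError; inner `except TypeError as e` catches it.
2. `raise IndexError(...) from e` raises IndexError (TypeError is attached as __cause__, but only IndexError is active).
3. Outer `except IndexError` matches → out = 16.
4. `except TypeError` is not reached.
Result: 16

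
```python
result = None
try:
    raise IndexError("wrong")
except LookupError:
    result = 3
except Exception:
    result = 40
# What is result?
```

Step-by-step execution trace:
1. `raise IndexError(...)` raises IndexError.
2. `except LookupError` matches (IndexError is a subclass of LookupError) → result = 3.
3. `except Exception` is not reached.
Result: 3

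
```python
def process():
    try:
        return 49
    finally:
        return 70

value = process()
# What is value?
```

Step-by-step execution trace:
1. `process()` enters try: `return 49` sets pending return value 49.
2. Before returning, `finally: return 70` runs and overrides the pending return.
3. process() returns 70 → value = 70.
Result: 70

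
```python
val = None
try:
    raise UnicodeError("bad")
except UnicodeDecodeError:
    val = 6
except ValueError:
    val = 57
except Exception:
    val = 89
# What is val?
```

Step-by-step execution trace:
1. `raise UnicodeError(...)` raises UnicodeError.
2. `except UnicodeDecodeError` does not match (UnicodeError is not a subclass of UnicodeDecodeError); skipped.
3. `except ValueError` matches (UnicodeError is a subclass of ValueError) → val = 57.
4. `except Exception` is not reached.
Result: 57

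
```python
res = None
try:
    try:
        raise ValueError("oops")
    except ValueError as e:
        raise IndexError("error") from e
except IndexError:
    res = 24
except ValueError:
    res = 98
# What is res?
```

Step-by-step execution trace:
1. Inner try raises ValueError; inner `except ValueError as e` catches it.
2. `raise IndexError(...) from e` raises IndexError (ValueError is attached as __cause__, but only IndexError is active).
3. Outer `except IndexError` matches → res = 24.
4. `except ValueError` is not reached.
Result: 24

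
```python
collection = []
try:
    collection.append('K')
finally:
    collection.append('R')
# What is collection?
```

Step-by-step execution trace:
1. try: `collection.append('K')` → collection = ['K'].
2. The try body completes without raising.
3. finally always runs: `collection.append('R')` → collection = ['K', 'R'].
Result: ['K', 'R']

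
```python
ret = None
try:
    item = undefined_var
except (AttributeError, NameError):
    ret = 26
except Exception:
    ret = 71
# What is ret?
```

Step-by-step execution trace:
1. `item = undefined_var` raises NameError.
2. `except (AttributeError, NameError)` matches (NameError is in the tuple) → ret = 26.
3. `except Exception` is not reached.
Result: 26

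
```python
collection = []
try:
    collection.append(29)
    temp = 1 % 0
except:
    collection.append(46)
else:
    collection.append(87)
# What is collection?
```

Step-by-step execution trace:
1. try: `collection.append(29)` → collection = [29].
2. `temp = 1 % 0` raises ZeroDivisionError.
3. bare `except` matches → `collection.append(46)` → collection = [29, 46].
4. `else` is skipped (an exception was raised).
Result: [29, 46]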